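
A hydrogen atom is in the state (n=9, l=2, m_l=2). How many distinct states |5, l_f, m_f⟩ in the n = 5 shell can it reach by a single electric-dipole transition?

E1 requires Δl = ±1, so l_f ∈ {1, 3}; with 0 ≤ l_f ≤ n_f−1 = 4, the allowed l_f values are {1, 3}.
For l_f = 1: m_f ∈ {m_i−1, m_i, m_i+1} ∩ [−1, 1] = {1} → 1 state.
For l_f = 3: m_f ∈ {m_i−1, m_i, m_i+1} ∩ [−3, 3] = {1, 2, 3} → 3 states.
Total: 4.

4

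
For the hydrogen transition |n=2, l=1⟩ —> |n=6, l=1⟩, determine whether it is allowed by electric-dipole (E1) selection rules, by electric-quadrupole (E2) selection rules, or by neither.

E2

Δl = 1 − 1 = +0; l_i + l_f = 2.
E1 (Δl = ±1): not satisfied.
E2 (Δl = 0,±2, l_i+l_f ≥ 2): satisfied.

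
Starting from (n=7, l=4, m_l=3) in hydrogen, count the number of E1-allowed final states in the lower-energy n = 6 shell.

E1 requires Δl = ±1, so l_f ∈ {3, 5}; with 0 ≤ l_f ≤ n_f−1 = 5, the allowed l_f values are {3, 5}.
For l_f = 3: m_f ∈ {m_i−1, m_i, m_i+1} ∩ [−3, 3] = {2, 3} → 2 states.
For l_f = 5: m_f ∈ {m_i−1, m_i, m_i+1} ∩ [−5, 5] = {2, 3, 4} → 3 states.
Total: 5.

5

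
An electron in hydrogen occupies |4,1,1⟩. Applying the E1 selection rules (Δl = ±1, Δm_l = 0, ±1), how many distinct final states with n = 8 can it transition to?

4

E1 requires Δl = ±1, so l_f ∈ {0, 2}; with 0 ≤ l_f ≤ n_f−1 = 7, the allowed l_f values are {0, 2}.
For l_f = 0: m_f ∈ {m_i−1, m_i, m_i+1} ∩ [−0, 0] = {0} → 1 state.
For l_f = 2: m_f ∈ {m_i−1, m_i, m_i+1} ∩ [−2, 2] = {0, 1, 2} → 3 states.
Total: 4.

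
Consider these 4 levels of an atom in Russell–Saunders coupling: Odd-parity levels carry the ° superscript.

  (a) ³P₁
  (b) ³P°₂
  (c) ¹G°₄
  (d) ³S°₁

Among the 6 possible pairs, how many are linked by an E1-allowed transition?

2

(a)–(b): allowed.
(a)–(c): forbidden (ΔS, ΔL, ΔJ).
(a)–(d): allowed.
(b)–(c): forbidden (parity, ΔS, ΔL, ΔJ).
(b)–(d): forbidden (parity).
(c)–(d): forbidden (parity, ΔS, ΔL, ΔJ).
Allowed pairs: 2 of 6.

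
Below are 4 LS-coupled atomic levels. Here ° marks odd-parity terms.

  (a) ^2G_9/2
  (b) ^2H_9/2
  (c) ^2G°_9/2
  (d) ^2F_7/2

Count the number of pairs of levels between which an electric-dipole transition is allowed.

(a)–(b): forbidden (parity).
(a)–(c): allowed.
(a)–(d): forbidden (parity).
(b)–(c): allowed.
(b)–(d): forbidden (parity, ΔL).
(c)–(d): allowed.
Allowed pairs: 3 of 6.

3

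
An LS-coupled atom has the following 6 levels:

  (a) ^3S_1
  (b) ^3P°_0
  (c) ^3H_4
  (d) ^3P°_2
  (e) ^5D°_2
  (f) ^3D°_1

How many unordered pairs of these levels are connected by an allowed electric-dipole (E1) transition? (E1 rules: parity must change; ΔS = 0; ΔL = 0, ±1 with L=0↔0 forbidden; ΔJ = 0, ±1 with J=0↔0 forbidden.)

2

(a)–(b): allowed.
(a)–(c): forbidden (parity, ΔL, ΔJ).
(a)–(d): allowed.
(a)–(e): forbidden (ΔS, ΔL).
(a)–(f): forbidden (ΔL).
(b)–(c): forbidden (ΔL, ΔJ).
(b)–(d): forbidden (parity, ΔJ).
(b)–(e): forbidden (parity, ΔS, ΔJ).
(b)–(f): forbidden (parity).
(c)–(d): forbidden (ΔL, ΔJ).
(c)–(e): forbidden (ΔS, ΔL, ΔJ).
(c)–(f): forbidden (ΔL, ΔJ).
(d)–(e): forbidden (parity, ΔS).
(d)–(f): forbidden (parity).
(e)–(f): forbidden (parity, ΔS).
Allowed pairs: 2 of 15.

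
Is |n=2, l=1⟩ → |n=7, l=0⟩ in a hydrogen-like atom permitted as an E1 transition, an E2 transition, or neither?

E1

Δl = 0 − 1 = -1; l_i + l_f = 1.
E1 (Δl = ±1): satisfied.
E2 (Δl = 0,±2, l_i+l_f ≥ 2): not satisfied.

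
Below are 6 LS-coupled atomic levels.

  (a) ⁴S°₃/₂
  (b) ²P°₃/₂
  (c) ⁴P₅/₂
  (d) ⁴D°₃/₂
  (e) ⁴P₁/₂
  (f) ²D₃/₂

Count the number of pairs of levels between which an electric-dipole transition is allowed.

5

(a)–(b): forbidden (parity, ΔS).
(a)–(c): allowed.
(a)–(d): forbidden (parity, ΔL).
(a)–(e): allowed.
(a)–(f): forbidden (ΔS, ΔL).
(b)–(c): forbidden (ΔS).
(b)–(d): forbidden (parity, ΔS).
(b)–(e): forbidden (ΔS).
(b)–(f): allowed.
(c)–(d): allowed.
(c)–(e): forbidden (parity, ΔJ).
(c)–(f): forbidden (parity, ΔS).
(d)–(e): allowed.
(d)–(f): forbidden (ΔS).
(e)–(f): forbidden (parity, ΔS).
Allowed pairs: 5 of 15.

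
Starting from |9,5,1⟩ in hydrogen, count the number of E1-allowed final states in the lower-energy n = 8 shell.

6

E1 requires Δl = ±1, so l_f ∈ {4, 6}; with 0 ≤ l_f ≤ n_f−1 = 7, the allowed l_f values are {4, 6}.
For l_f = 4: m_f ∈ {m_i−1, m_i, m_i+1} ∩ [−4, 4] = {0, 1, 2} → 3 states.
For l_f = 6: m_f ∈ {m_i−1, m_i, m_i+1} ∩ [−6, 6] = {0, 1, 2} → 3 states.
Total: 6.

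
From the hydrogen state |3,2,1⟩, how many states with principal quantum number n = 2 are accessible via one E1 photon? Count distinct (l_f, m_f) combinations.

E1 requires Δl = ±1, so l_f ∈ {1, 3}; with 0 ≤ l_f ≤ n_f−1 = 1, the allowed l_f values are {1}.
For l_f = 1: m_f ∈ {m_i−1, m_i, m_i+1} ∩ [−1, 1] = {0, 1} → 2 states.
Total: 2.

2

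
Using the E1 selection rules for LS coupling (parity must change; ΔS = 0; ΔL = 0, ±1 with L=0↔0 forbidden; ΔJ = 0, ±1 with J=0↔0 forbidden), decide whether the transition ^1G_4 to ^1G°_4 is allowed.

allowed

Initial level: S=0, L=4, J=4, parity even. Final level: S=0, L=4, J=4, parity odd.
Parity must change: even → odd — ✓.
ΔS = 0: S: 0 → 0 — ✓.
ΔL = 0, ±1 (not L=0↔0): L: 4 → 4, ΔL = +0 — ✓.
ΔJ = 0, ±1 (not J=0↔0): J: 4 → 4, ΔJ = +0 — ✓.
All four E1 rules are satisfied.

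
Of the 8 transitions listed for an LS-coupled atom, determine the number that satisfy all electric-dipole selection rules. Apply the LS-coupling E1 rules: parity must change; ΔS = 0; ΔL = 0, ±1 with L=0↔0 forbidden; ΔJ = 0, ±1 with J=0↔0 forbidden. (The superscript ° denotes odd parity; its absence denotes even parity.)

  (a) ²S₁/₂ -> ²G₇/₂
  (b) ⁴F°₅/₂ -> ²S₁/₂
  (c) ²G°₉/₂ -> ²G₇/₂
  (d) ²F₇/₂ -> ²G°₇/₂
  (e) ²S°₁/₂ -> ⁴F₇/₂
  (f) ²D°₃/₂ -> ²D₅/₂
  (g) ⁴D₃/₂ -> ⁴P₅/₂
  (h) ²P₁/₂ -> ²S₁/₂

3

(a) forbidden (parity, ΔL, ΔJ fail)
(b) forbidden (ΔS, ΔL, ΔJ fail)
(c) allowed
(d) allowed
(e) forbidden (ΔS, ΔL, ΔJ fail)
(f) allowed
(g) forbidden (parity fails)
(h) forbidden (parity fails)
Total allowed: 3 of 8.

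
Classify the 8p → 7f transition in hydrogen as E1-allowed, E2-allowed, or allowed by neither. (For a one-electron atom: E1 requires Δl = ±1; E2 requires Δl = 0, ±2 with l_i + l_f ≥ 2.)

Δl = 3 − 1 = +2; l_i + l_f = 4.
E1 (Δl = ±1): not satisfied.
E2 (Δl = 0,±2, l_i+l_f ≥ 2): satisfied.

E2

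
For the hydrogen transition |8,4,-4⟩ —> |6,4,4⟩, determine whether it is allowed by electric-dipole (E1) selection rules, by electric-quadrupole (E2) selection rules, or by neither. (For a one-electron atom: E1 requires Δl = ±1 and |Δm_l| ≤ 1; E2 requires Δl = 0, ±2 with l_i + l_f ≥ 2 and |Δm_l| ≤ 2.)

neither

Δl = 4 − 4 = +0; l_i + l_f = 8.
Δm_l = +8.
E1 (Δl = ±1, |Δm_l| ≤ 1): not satisfied.
E2 (Δl = 0,±2, l_i+l_f ≥ 2, |Δm_l| ≤ 2): not satisfied.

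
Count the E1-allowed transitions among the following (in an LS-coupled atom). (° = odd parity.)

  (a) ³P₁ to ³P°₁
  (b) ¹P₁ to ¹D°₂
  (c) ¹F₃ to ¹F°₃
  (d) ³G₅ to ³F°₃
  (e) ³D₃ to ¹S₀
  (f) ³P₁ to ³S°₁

(a) allowed
(b) allowed
(c) allowed
(d) forbidden (ΔJ fails)
(e) forbidden (parity, ΔS, ΔL, ΔJ fail)
(f) allowed
Total allowed: 4 of 6.

4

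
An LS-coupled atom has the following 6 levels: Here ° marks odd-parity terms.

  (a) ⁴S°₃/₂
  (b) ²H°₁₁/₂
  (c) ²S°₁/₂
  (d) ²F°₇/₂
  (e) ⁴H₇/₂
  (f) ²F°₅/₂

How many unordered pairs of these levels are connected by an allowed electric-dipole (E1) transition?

(a)–(b): forbidden (parity, ΔS, ΔL, ΔJ).
(a)–(c): forbidden (parity, ΔS, ΔL).
(a)–(d): forbidden (parity, ΔS, ΔL, ΔJ).
(a)–(e): forbidden (ΔL, ΔJ).
(a)–(f): forbidden (parity, ΔS, ΔL).
(b)–(c): forbidden (parity, ΔL, ΔJ).
(b)–(d): forbidden (parity, ΔL, ΔJ).
(b)–(e): forbidden (ΔS, ΔJ).
(b)–(f): forbidden (parity, ΔL, ΔJ).
(c)–(d): forbidden (parity, ΔL, ΔJ).
(c)–(e): forbidden (ΔS, ΔL, ΔJ).
(c)–(f): forbidden (parity, ΔL, ΔJ).
(d)–(e): forbidden (ΔS, ΔL).
(d)–(f): forbidden (parity).
(e)–(f): forbidden (ΔS, ΔL).
Allowed pairs: 0 of 15.

0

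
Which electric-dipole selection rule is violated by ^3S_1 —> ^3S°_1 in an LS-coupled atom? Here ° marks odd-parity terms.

the L=0 ↔ L=0 exclusion

Reading off the term symbols: S 1→1, L 0→0, J 1→1, parity even→odd.
ΔS = 0: S: 1 → 1 — ok.
Parity must change: even → odd — ok.
ΔL = 0, ±1 (not L=0↔0): L: 0 → 0, ΔL = +0 — fails.
ΔJ = 0, ±1 (not J=0↔0): J: 1 → 1, ΔJ = +0 — ok.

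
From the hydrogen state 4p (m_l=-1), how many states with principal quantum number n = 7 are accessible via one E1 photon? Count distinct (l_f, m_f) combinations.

4

E1 requires Δl = ±1, so l_f ∈ {0, 2}; with 0 ≤ l_f ≤ n_f−1 = 6, the allowed l_f values are {0, 2}.
For l_f = 0: m_f ∈ {m_i−1, m_i, m_i+1} ∩ [−0, 0] = {0} → 1 state.
For l_f = 2: m_f ∈ {m_i−1, m_i, m_i+1} ∩ [−2, 2] = {-2, -1, 0} → 3 states.
Total: 4.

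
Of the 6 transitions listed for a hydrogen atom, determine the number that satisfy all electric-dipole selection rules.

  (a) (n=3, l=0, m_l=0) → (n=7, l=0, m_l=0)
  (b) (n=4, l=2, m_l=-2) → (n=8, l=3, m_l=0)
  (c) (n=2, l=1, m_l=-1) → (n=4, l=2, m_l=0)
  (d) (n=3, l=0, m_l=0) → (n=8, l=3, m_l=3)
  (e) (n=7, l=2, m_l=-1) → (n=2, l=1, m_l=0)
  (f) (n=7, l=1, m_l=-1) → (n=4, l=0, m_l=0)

(a) forbidden — Δl = +0 (E1 requires Δl = ±1)
(b) forbidden — Δm_l = +2 (E1 requires Δm_l = 0, ±1)
(c) allowed
(d) forbidden — Δl = +3 (E1 requires Δl = ±1); Δm_l = +3 (E1 requires Δm_l = 0, ±1)
(e) allowed
(f) allowed
Total allowed: 3 of 6.

3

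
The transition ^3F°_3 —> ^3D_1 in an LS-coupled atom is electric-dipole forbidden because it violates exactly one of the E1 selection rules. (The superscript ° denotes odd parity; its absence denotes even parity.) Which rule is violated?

Reading off the term symbols: S 1→1, L 3→2, J 3→1, parity odd→even.
Parity must change: odd → even — ok.
ΔS = 0: S: 1 → 1 — ok.
ΔL = 0, ±1 (not L=0↔0): L: 3 → 2, ΔL = -1 — ok.
ΔJ = 0, ±1 (not J=0↔0): J: 3 → 1, ΔJ = -2 — fails.

the ΔJ = 0, ±1 rule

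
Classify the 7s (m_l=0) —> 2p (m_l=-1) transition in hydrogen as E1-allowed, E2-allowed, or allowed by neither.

E1

Δl = 1 − 0 = +1; l_i + l_f = 1.
Δm_l = -1.
E1 (Δl = ±1, |Δm_l| ≤ 1): satisfied.
E2 (Δl = 0,±2, l_i+l_f ≥ 2, |Δm_l| ≤ 2): not satisfied.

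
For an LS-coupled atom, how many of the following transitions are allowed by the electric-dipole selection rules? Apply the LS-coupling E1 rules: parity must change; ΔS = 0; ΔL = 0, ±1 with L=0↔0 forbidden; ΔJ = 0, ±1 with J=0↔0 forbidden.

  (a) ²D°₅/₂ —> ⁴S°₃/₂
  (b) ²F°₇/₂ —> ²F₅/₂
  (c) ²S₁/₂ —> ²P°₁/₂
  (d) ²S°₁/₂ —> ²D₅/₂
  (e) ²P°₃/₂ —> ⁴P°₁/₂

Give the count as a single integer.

(a) forbidden (parity, ΔS, ΔL fail)
(b) allowed
(c) allowed
(d) forbidden (ΔL, ΔJ fail)
(e) forbidden (parity, ΔS fail)
Total allowed: 2 of 5.

2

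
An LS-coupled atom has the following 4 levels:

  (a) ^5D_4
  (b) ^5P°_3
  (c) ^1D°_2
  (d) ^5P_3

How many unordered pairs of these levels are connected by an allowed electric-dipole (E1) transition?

(a)–(b): allowed.
(a)–(c): forbidden (ΔS, ΔJ).
(a)–(d): forbidden (parity).
(b)–(c): forbidden (parity, ΔS).
(b)–(d): allowed.
(c)–(d): forbidden (ΔS).
Allowed pairs: 2 of 6.

2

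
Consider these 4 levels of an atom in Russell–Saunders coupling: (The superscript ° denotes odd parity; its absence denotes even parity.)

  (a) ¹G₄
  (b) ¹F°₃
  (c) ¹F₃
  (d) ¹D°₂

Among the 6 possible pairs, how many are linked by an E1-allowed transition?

3

(a)–(b): allowed.
(a)–(c): forbidden (parity).
(a)–(d): forbidden (ΔL, ΔJ).
(b)–(c): allowed.
(b)–(d): forbidden (parity).
(c)–(d): allowed.
Allowed pairs: 3 of 6.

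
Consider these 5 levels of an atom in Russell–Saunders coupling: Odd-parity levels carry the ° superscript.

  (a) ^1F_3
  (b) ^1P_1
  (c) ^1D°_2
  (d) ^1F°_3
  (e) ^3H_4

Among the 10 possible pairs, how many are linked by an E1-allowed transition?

3

(a)–(b): forbidden (parity, ΔL, ΔJ).
(a)–(c): allowed.
(a)–(d): allowed.
(a)–(e): forbidden (parity, ΔS, ΔL).
(b)–(c): allowed.
(b)–(d): forbidden (ΔL, ΔJ).
(b)–(e): forbidden (parity, ΔS, ΔL, ΔJ).
(c)–(d): forbidden (parity).
(c)–(e): forbidden (ΔS, ΔL, ΔJ).
(d)–(e): forbidden (ΔS, ΔL).
Allowed pairs: 3 of 10.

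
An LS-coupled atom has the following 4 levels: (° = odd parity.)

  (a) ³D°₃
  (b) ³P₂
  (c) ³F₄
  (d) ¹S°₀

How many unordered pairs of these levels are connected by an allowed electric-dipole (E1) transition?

2

(a)–(b): allowed.
(a)–(c): allowed.
(a)–(d): forbidden (parity, ΔS, ΔL, ΔJ).
(b)–(c): forbidden (parity, ΔL, ΔJ).
(b)–(d): forbidden (ΔS, ΔJ).
(c)–(d): forbidden (ΔS, ΔL, ΔJ).
Allowed pairs: 2 of 6.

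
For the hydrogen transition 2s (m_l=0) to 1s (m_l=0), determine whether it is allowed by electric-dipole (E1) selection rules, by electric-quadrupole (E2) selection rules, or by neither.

neither

Δl = 0 − 0 = +0; l_i + l_f = 0.
Δm_l = +0.
E1 (Δl = ±1, |Δm_l| ≤ 1): not satisfied.
E2 (Δl = 0,±2, l_i+l_f ≥ 2, |Δm_l| ≤ 2): not satisfied.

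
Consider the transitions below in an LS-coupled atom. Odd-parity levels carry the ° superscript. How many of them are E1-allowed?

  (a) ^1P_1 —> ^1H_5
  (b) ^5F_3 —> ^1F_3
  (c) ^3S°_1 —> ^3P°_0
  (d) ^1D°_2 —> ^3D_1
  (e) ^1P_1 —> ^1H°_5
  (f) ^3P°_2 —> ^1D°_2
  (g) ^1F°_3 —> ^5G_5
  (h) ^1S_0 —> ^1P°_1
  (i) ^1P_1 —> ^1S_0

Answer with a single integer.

1

(a) forbidden (parity, ΔL, ΔJ fail)
(b) forbidden (parity, ΔS fail)
(c) forbidden (parity fails)
(d) forbidden (ΔS fails)
(e) forbidden (ΔL, ΔJ fail)
(f) forbidden (parity, ΔS fail)
(g) forbidden (ΔS, ΔJ fail)
(h) allowed
(i) forbidden (parity fails)
Total allowed: 1 of 9.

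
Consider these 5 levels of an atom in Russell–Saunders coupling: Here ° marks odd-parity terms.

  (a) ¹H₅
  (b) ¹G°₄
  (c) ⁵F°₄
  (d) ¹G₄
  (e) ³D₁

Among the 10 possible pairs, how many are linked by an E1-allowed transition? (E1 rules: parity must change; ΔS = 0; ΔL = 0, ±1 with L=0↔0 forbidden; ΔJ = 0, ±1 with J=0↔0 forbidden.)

2

(a)–(b): allowed.
(a)–(c): forbidden (ΔS, ΔL).
(a)–(d): forbidden (parity).
(a)–(e): forbidden (parity, ΔS, ΔL, ΔJ).
(b)–(c): forbidden (parity, ΔS).
(b)–(d): allowed.
(b)–(e): forbidden (ΔS, ΔL, ΔJ).
(c)–(d): forbidden (ΔS).
(c)–(e): forbidden (ΔS, ΔJ).
(d)–(e): forbidden (parity, ΔS, ΔL, ΔJ).
Allowed pairs: 2 of 10.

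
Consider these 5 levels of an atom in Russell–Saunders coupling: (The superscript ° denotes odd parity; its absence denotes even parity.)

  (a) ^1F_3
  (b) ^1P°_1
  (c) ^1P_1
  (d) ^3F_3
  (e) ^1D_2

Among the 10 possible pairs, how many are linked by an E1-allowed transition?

2

(a)–(b): forbidden (ΔL, ΔJ).
(a)–(c): forbidden (parity, ΔL, ΔJ).
(a)–(d): forbidden (parity, ΔS).
(a)–(e): forbidden (parity).
(b)–(c): allowed.
(b)–(d): forbidden (ΔS, ΔL, ΔJ).
(b)–(e): allowed.
(c)–(d): forbidden (parity, ΔS, ΔL, ΔJ).
(c)–(e): forbidden (parity).
(d)–(e): forbidden (parity, ΔS).
Allowed pairs: 2 of 10.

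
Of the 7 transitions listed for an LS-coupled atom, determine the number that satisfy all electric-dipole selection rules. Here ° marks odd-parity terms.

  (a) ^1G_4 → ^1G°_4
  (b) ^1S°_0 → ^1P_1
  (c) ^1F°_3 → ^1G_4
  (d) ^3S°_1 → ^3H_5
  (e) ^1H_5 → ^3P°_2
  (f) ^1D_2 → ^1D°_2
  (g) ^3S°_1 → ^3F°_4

4

(a) allowed
(b) allowed
(c) allowed
(d) forbidden (ΔL, ΔJ fail)
(e) forbidden (ΔS, ΔL, ΔJ fail)
(f) allowed
(g) forbidden (parity, ΔL, ΔJ fail)
Total allowed: 4 of 7.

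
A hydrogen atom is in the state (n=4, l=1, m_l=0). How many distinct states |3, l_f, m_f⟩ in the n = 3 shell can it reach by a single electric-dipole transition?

E1 requires Δl = ±1, so l_f ∈ {0, 2}; with 0 ≤ l_f ≤ n_f−1 = 2, the allowed l_f values are {0, 2}.
For l_f = 0: m_f ∈ {m_i−1, m_i, m_i+1} ∩ [−0, 0] = {0} → 1 state.
For l_f = 2: m_f ∈ {m_i−1, m_i, m_i+1} ∩ [−2, 2] = {-1, 0, 1} → 3 states.
Total: 4.

4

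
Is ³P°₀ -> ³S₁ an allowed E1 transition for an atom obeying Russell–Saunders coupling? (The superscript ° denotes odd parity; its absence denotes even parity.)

allowed

Parity must change: odd → even — ✓.
ΔS = 0: S: 1 → 1 — ✓.
ΔL = 0, ±1 (not L=0↔0): L: 1 → 0, ΔL = -1 — ✓.
ΔJ = 0, ±1 (not J=0↔0): J: 0 → 1, ΔJ = +1 — ✓.
All four E1 rules are satisfied.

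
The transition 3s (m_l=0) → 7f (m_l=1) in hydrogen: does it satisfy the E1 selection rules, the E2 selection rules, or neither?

Δl = 3 − 0 = +3; l_i + l_f = 3.
Δm_l = +1.
E1 (Δl = ±1, |Δm_l| ≤ 1): not satisfied.
E2 (Δl = 0,±2, l_i+l_f ≥ 2, |Δm_l| ≤ 2): not satisfied.

neither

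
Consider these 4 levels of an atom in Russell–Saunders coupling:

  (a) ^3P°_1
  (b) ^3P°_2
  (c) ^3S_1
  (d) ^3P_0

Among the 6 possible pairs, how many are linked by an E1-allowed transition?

(a)–(b): forbidden (parity).
(a)–(c): allowed.
(a)–(d): allowed.
(b)–(c): allowed.
(b)–(d): forbidden (ΔJ).
(c)–(d): forbidden (parity).
Allowed pairs: 3 of 6.

3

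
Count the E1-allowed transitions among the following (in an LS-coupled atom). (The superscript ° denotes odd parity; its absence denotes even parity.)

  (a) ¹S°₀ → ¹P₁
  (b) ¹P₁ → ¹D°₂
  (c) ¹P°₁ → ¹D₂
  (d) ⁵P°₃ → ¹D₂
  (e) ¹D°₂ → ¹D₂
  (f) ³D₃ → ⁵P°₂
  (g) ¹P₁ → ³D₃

4

(a) allowed
(b) allowed
(c) allowed
(d) forbidden (ΔS fails)
(e) allowed
(f) forbidden (ΔS fails)
(g) forbidden (parity, ΔS, ΔJ fail)
Total allowed: 4 of 7.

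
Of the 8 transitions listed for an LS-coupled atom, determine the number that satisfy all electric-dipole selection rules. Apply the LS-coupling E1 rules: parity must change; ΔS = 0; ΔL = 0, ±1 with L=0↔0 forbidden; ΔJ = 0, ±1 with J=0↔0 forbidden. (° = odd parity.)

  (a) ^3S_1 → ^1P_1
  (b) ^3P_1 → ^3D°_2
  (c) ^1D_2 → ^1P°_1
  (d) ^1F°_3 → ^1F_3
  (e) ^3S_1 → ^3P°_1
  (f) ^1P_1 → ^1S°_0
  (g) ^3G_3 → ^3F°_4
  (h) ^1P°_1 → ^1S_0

(a) forbidden (parity, ΔS fail)
(b) allowed
(c) allowed
(d) allowed
(e) allowed
(f) allowed
(g) allowed
(h) allowed
Total allowed: 7 of 8.

7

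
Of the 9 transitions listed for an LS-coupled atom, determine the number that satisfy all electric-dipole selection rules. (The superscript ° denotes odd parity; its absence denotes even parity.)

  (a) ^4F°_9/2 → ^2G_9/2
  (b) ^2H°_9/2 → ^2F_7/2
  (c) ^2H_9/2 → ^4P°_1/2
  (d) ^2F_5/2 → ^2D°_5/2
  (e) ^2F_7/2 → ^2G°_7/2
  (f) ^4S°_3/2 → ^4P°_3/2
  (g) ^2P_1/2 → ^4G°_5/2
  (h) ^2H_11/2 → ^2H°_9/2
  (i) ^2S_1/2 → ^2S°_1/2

3

(a) forbidden (ΔS fails)
(b) forbidden (ΔL fails)
(c) forbidden (ΔS, ΔL, ΔJ fail)
(d) allowed
(e) allowed
(f) forbidden (parity fails)
(g) forbidden (ΔS, ΔL, ΔJ fail)
(h) allowed
(i) forbidden (ΔL fails)
Total allowed: 3 of 9.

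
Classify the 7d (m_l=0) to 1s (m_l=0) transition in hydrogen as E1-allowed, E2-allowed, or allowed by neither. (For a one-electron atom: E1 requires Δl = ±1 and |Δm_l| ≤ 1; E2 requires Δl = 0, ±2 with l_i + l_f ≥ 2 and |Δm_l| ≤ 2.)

E2

Δl = 0 − 2 = -2; l_i + l_f = 2.
Δm_l = +0.
E1 (Δl = ±1, |Δm_l| ≤ 1): not satisfied.
E2 (Δl = 0,±2, l_i+l_f ≥ 2, |Δm_l| ≤ 2): satisfied.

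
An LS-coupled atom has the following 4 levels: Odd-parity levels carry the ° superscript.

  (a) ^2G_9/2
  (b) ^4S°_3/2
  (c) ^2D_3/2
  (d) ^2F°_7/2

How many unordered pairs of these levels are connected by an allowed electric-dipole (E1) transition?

(a)–(b): forbidden (ΔS, ΔL, ΔJ).
(a)–(c): forbidden (parity, ΔL, ΔJ).
(a)–(d): allowed.
(b)–(c): forbidden (ΔS, ΔL).
(b)–(d): forbidden (parity, ΔS, ΔL, ΔJ).
(c)–(d): forbidden (ΔJ).
Allowed pairs: 1 of 6.

1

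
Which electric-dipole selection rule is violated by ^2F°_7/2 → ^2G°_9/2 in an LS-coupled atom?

ΔS = 0: S: 1/2 → 1/2 — ✓.
ΔJ = 0, ±1 (not J=0↔0): J: 7/2 → 9/2, ΔJ = +1 — ✓.
Parity must change: odd → odd — ✗.
ΔL = 0, ±1 (not L=0↔0): L: 3 → 4, ΔL = +1 — ✓.

parity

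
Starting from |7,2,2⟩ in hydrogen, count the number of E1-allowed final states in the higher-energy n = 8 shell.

4

E1 requires Δl = ±1, so l_f ∈ {1, 3}; with 0 ≤ l_f ≤ n_f−1 = 7, the allowed l_f values are {1, 3}.
For l_f = 1: m_f ∈ {m_i−1, m_i, m_i+1} ∩ [−1, 1] = {1} → 1 state.
For l_f = 3: m_f ∈ {m_i−1, m_i, m_i+1} ∩ [−3, 3] = {1, 2, 3} → 3 states.
Total: 4.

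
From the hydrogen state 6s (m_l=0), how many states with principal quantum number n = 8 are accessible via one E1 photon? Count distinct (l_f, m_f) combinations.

E1 requires Δl = ±1, so l_f ∈ {-1, 1}; with 0 ≤ l_f ≤ n_f−1 = 7, the allowed l_f values are {1}.
For l_f = 1: m_f ∈ {m_i−1, m_i, m_i+1} ∩ [−1, 1] = {-1, 0, 1} → 3 states.
Total: 3.

3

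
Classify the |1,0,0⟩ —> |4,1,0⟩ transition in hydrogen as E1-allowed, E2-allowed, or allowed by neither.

Δl = 1 − 0 = +1; l_i + l_f = 1.
Δm_l = +0.
E1 (Δl = ±1, |Δm_l| ≤ 1): satisfied.
E2 (Δl = 0,±2, l_i+l_f ≥ 2, |Δm_l| ≤ 2): not satisfied.

E1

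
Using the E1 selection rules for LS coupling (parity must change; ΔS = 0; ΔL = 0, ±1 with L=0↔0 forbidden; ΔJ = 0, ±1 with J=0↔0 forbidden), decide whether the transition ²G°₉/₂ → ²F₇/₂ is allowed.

Parity must change: odd → even — satisfied.
ΔS = 0: S: 1/2 → 1/2 — satisfied.
ΔL = 0, ±1 (not L=0↔0): L: 4 → 3, ΔL = -1 — satisfied.
ΔJ = 0, ±1 (not J=0↔0): J: 9/2 → 7/2, ΔJ = -1 — satisfied.
All four E1 rules are satisfied.

allowed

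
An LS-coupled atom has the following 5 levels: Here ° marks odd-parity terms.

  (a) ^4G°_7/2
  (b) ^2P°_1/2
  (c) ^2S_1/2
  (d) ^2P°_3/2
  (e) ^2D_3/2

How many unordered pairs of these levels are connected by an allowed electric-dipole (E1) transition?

(a)–(b): forbidden (parity, ΔS, ΔL, ΔJ).
(a)–(c): forbidden (ΔS, ΔL, ΔJ).
(a)–(d): forbidden (parity, ΔS, ΔL, ΔJ).
(a)–(e): forbidden (ΔS, ΔL, ΔJ).
(b)–(c): allowed.
(b)–(d): forbidden (parity).
(b)–(e): allowed.
(c)–(d): allowed.
(c)–(e): forbidden (parity, ΔL).
(d)–(e): allowed.
Allowed pairs: 4 of 10.

4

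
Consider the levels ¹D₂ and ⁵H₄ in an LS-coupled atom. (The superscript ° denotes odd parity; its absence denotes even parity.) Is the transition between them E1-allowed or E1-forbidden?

Initial level: S=0, L=2, J=2, parity even. Final level: S=2, L=5, J=4, parity even.
Parity must change: even → even — violated.
ΔS = 0: S: 0 → 2 — violated.
ΔL = 0, ±1 (not L=0↔0): L: 2 → 5, ΔL = +3 — violated.
ΔJ = 0, ±1 (not J=0↔0): J: 2 → 4, ΔJ = +2 — violated.
Rule(s) violated: parity, ΔS, ΔL, ΔJ.

forbidden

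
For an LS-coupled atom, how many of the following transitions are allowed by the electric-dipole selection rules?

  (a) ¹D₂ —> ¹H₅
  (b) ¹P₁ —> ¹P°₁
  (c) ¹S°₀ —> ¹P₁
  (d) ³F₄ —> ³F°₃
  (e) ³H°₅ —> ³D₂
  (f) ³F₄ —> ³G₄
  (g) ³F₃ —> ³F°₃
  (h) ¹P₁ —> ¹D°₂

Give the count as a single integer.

(a) forbidden (parity, ΔL, ΔJ fail)
(b) allowed
(c) allowed
(d) allowed
(e) forbidden (ΔL, ΔJ fail)
(f) forbidden (parity fails)
(g) allowed
(h) allowed
Total allowed: 5 of 8.

5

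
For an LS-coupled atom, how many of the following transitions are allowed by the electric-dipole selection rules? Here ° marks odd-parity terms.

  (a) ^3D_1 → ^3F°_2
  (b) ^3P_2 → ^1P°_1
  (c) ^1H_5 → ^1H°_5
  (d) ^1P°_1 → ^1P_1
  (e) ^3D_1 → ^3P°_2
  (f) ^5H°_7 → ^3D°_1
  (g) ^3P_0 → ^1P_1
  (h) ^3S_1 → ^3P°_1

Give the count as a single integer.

(a) allowed
(b) forbidden (ΔS fails)
(c) allowed
(d) allowed
(e) allowed
(f) forbidden (parity, ΔS, ΔL, ΔJ fail)
(g) forbidden (parity, ΔS fail)
(h) allowed
Total allowed: 5 of 8.

5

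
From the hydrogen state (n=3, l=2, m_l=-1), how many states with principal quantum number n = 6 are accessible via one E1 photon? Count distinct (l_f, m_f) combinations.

5

E1 requires Δl = ±1, so l_f ∈ {1, 3}; with 0 ≤ l_f ≤ n_f−1 = 5, the allowed l_f values are {1, 3}.
For l_f = 1: m_f ∈ {m_i−1, m_i, m_i+1} ∩ [−1, 1] = {-1, 0} → 2 states.
For l_f = 3: m_f ∈ {m_i−1, m_i, m_i+1} ∩ [−3, 3] = {-2, -1, 0} → 3 states.
Total: 5.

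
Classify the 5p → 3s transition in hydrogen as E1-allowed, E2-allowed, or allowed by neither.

Δl = 0 − 1 = -1; l_i + l_f = 1.
E1 (Δl = ±1): satisfied.
E2 (Δl = 0,±2, l_i+l_f ≥ 2): not satisfied.

E1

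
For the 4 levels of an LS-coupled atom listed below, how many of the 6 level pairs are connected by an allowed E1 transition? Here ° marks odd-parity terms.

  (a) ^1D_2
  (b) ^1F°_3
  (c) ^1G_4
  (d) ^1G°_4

(a)–(b): allowed.
(a)–(c): forbidden (parity, ΔL, ΔJ).
(a)–(d): forbidden (ΔL, ΔJ).
(b)–(c): allowed.
(b)–(d): forbidden (parity).
(c)–(d): allowed.
Allowed pairs: 3 of 6.

3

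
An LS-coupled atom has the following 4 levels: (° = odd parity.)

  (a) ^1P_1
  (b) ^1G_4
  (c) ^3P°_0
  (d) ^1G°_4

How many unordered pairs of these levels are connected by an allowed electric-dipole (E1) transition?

1

(a)–(b): forbidden (parity, ΔL, ΔJ).
(a)–(c): forbidden (ΔS).
(a)–(d): forbidden (ΔL, ΔJ).
(b)–(c): forbidden (ΔS, ΔL, ΔJ).
(b)–(d): allowed.
(c)–(d): forbidden (parity, ΔS, ΔL, ΔJ).
Allowed pairs: 1 of 6.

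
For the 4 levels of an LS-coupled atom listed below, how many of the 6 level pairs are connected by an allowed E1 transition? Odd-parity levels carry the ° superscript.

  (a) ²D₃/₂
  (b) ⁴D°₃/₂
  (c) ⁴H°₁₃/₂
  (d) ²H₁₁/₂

0

(a)–(b): forbidden (ΔS).
(a)–(c): forbidden (ΔS, ΔL, ΔJ).
(a)–(d): forbidden (parity, ΔL, ΔJ).
(b)–(c): forbidden (parity, ΔL, ΔJ).
(b)–(d): forbidden (ΔS, ΔL, ΔJ).
(c)–(d): forbidden (ΔS).
Allowed pairs: 0 of 6.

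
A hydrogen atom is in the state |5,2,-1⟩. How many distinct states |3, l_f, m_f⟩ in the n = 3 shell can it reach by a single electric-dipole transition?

E1 requires Δl = ±1, so l_f ∈ {1, 3}; with 0 ≤ l_f ≤ n_f−1 = 2, the allowed l_f values are {1}.
For l_f = 1: m_f ∈ {m_i−1, m_i, m_i+1} ∩ [−1, 1] = {-1, 0} → 2 states.
Total: 2.

2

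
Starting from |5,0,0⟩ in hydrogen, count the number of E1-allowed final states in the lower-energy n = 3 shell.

3

E1 requires Δl = ±1, so l_f ∈ {-1, 1}; with 0 ≤ l_f ≤ n_f−1 = 2, the allowed l_f values are {1}.
For l_f = 1: m_f ∈ {m_i−1, m_i, m_i+1} ∩ [−1, 1] = {-1, 0, 1} → 3 states.
Total: 3.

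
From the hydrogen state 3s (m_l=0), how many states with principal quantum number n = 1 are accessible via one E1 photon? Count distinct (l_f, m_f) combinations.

E1 requires l_f ∈ {-1, 1}, but neither lies in [0, 0], so no final state is reachable.
Total: 0.

0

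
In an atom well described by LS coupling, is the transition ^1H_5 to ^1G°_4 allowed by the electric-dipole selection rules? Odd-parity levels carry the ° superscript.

allowed

ΔL = 0, ±1 (not L=0↔0): L: 5 → 4, ΔL = -1 — ok.
ΔS = 0: S: 0 → 0 — ok.
ΔJ = 0, ±1 (not J=0↔0): J: 5 → 4, ΔJ = -1 — ok.
Parity must change: even → odd — ok.
All four E1 rules are satisfied.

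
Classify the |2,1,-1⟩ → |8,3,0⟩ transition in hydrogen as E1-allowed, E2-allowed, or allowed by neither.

E2

Δl = 3 − 1 = +2; l_i + l_f = 4.
Δm_l = +1.
E1 (Δl = ±1, |Δm_l| ≤ 1): not satisfied.
E2 (Δl = 0,±2, l_i+l_f ≥ 2, |Δm_l| ≤ 2): satisfied.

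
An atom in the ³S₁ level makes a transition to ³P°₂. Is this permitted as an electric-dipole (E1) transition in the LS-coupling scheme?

Parity must change: even → odd — ok.
ΔS = 0: S: 1 → 1 — ok.
ΔL = 0, ±1 (not L=0↔0): L: 0 → 1, ΔL = +1 — ok.
ΔJ = 0, ±1 (not J=0↔0): J: 1 → 2, ΔJ = +1 — ok.
All four E1 rules are satisfied.

allowed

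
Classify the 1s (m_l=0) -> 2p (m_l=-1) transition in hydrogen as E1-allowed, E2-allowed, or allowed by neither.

Δl = 1 − 0 = +1; l_i + l_f = 1.
Δm_l = -1.
E1 (Δl = ±1, |Δm_l| ≤ 1): satisfied.
E2 (Δl = 0,±2, l_i+l_f ≥ 2, |Δm_l| ≤ 2): not satisfied.

E1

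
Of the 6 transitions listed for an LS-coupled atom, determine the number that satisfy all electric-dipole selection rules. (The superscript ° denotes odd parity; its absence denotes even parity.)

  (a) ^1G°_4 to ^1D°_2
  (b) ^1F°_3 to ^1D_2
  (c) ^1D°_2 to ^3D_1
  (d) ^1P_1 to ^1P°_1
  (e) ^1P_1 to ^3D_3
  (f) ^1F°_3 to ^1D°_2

2

(a) forbidden (parity, ΔL, ΔJ fail)
(b) allowed
(c) forbidden (ΔS fails)
(d) allowed
(e) forbidden (parity, ΔS, ΔJ fail)
(f) forbidden (parity fails)
Total allowed: 2 of 6.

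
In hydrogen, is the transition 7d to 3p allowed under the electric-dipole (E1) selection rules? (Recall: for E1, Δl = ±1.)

Initial l = 2, final l = 1, so Δl = -1. E1 requires Δl = ±1: ✓.
All E1 selection rules are satisfied.

allowed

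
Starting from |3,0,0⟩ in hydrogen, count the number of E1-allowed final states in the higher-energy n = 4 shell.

E1 requires Δl = ±1, so l_f ∈ {-1, 1}; with 0 ≤ l_f ≤ n_f−1 = 3, the allowed l_f values are {1}.
For l_f = 1: m_f ∈ {m_i−1, m_i, m_i+1} ∩ [−1, 1] = {-1, 0, 1} → 3 states.
Total: 3.

3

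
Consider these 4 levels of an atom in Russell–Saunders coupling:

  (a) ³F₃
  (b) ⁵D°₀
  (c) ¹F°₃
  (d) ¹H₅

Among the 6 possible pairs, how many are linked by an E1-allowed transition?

(a)–(b): forbidden (ΔS, ΔJ).
(a)–(c): forbidden (ΔS).
(a)–(d): forbidden (parity, ΔS, ΔL, ΔJ).
(b)–(c): forbidden (parity, ΔS, ΔJ).
(b)–(d): forbidden (ΔS, ΔL, ΔJ).
(c)–(d): forbidden (ΔL, ΔJ).
Allowed pairs: 0 of 6.

0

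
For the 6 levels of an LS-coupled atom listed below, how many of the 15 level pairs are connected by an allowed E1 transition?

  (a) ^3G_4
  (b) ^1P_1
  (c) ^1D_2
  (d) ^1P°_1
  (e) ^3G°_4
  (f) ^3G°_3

4

(a)–(b): forbidden (parity, ΔS, ΔL, ΔJ).
(a)–(c): forbidden (parity, ΔS, ΔL, ΔJ).
(a)–(d): forbidden (ΔS, ΔL, ΔJ).
(a)–(e): allowed.
(a)–(f): allowed.
(b)–(c): forbidden (parity).
(b)–(d): allowed.
(b)–(e): forbidden (ΔS, ΔL, ΔJ).
(b)–(f): forbidden (ΔS, ΔL, ΔJ).
(c)–(d): allowed.
(c)–(e): forbidden (ΔS, ΔL, ΔJ).
(c)–(f): forbidden (ΔS, ΔL).
(d)–(e): forbidden (parity, ΔS, ΔL, ΔJ).
(d)–(f): forbidden (parity, ΔS, ΔL, ΔJ).
(e)–(f): forbidden (parity).
Allowed pairs: 4 of 15.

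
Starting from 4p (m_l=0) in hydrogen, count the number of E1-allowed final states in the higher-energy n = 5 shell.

E1 requires Δl = ±1, so l_f ∈ {0, 2}; with 0 ≤ l_f ≤ n_f−1 = 4, the allowed l_f values are {0, 2}.
For l_f = 0: m_f ∈ {m_i−1, m_i, m_i+1} ∩ [−0, 0] = {0} → 1 state.
For l_f = 2: m_f ∈ {m_i−1, m_i, m_i+1} ∩ [−2, 2] = {-1, 0, 1} → 3 states.
Total: 4.

4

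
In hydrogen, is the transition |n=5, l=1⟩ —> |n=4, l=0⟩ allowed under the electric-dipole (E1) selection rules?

allowed

l: 1 → 0 (Δl = -1). Δl = ±1 satisfied.
All E1 selection rules are satisfied.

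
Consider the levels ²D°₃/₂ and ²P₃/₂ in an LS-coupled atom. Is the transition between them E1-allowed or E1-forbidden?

allowed

Parity must change: odd → even — ok.
ΔS = 0: S: 1/2 → 1/2 — ok.
ΔL = 0, ±1 (not L=0↔0): L: 2 → 1, ΔL = -1 — ok.
ΔJ = 0, ±1 (not J=0↔0): J: 3/2 → 3/2, ΔJ = +0 — ok.
All four E1 rules are satisfied.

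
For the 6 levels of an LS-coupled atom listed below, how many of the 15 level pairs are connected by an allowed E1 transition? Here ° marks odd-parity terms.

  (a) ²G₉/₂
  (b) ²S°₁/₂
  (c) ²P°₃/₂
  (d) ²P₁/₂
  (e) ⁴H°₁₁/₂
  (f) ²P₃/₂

(a)–(b): forbidden (ΔL, ΔJ).
(a)–(c): forbidden (ΔL, ΔJ).
(a)–(d): forbidden (parity, ΔL, ΔJ).
(a)–(e): forbidden (ΔS).
(a)–(f): forbidden (parity, ΔL, ΔJ).
(b)–(c): forbidden (parity).
(b)–(d): allowed.
(b)–(e): forbidden (parity, ΔS, ΔL, ΔJ).
(b)–(f): allowed.
(c)–(d): allowed.
(c)–(e): forbidden (parity, ΔS, ΔL, ΔJ).
(c)–(f): allowed.
(d)–(e): forbidden (ΔS, ΔL, ΔJ).
(d)–(f): forbidden (parity).
(e)–(f): forbidden (ΔS, ΔL, ΔJ).
Allowed pairs: 4 of 15.

4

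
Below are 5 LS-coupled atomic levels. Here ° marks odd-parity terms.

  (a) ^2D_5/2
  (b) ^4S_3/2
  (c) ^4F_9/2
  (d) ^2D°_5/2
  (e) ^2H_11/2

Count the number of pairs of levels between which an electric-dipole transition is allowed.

1

(a)–(b): forbidden (parity, ΔS, ΔL).
(a)–(c): forbidden (parity, ΔS, ΔJ).
(a)–(d): allowed.
(a)–(e): forbidden (parity, ΔL, ΔJ).
(b)–(c): forbidden (parity, ΔL, ΔJ).
(b)–(d): forbidden (ΔS, ΔL).
(b)–(e): forbidden (parity, ΔS, ΔL, ΔJ).
(c)–(d): forbidden (ΔS, ΔJ).
(c)–(e): forbidden (parity, ΔS, ΔL).
(d)–(e): forbidden (ΔL, ΔJ).
Allowed pairs: 1 of 10.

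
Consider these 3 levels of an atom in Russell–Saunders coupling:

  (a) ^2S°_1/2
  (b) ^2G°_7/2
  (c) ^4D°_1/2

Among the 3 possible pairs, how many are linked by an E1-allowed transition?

(a)–(b): forbidden (parity, ΔL, ΔJ).
(a)–(c): forbidden (parity, ΔS, ΔL).
(b)–(c): forbidden (parity, ΔS, ΔL, ΔJ).
Allowed pairs: 0 of 3.

0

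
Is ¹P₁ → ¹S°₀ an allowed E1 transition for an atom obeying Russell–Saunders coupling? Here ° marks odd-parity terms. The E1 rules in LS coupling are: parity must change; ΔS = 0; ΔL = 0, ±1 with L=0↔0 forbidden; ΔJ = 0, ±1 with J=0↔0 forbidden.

ΔL = 0, ±1 (not L=0↔0): L: 1 → 0, ΔL = -1 — passes.
ΔJ = 0, ±1 (not J=0↔0): J: 1 → 0, ΔJ = -1 — passes.
Parity must change: even → odd — passes.
ΔS = 0: S: 0 → 0 — passes.
All four E1 rules are satisfied.

allowed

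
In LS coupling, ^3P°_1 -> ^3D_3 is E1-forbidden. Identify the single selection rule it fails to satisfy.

the ΔJ = 0, ±1 rule

Reading off the term symbols: S 1→1, L 1→2, J 1→3, parity odd→even.
ΔS = 0: S: 1 → 1 — passes.
Parity must change: odd → even — passes.
ΔJ = 0, ±1 (not J=0↔0): J: 1 → 3, ΔJ = +2 — fails.
ΔL = 0, ±1 (not L=0↔0): L: 1 → 2, ΔL = +1 — passes.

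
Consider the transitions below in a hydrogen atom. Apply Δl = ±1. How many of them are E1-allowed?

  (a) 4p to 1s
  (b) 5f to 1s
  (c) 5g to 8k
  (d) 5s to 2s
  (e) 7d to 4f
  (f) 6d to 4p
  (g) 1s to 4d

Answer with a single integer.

(a) allowed
(b) forbidden — Δl = -3 (E1 requires Δl = ±1)
(c) forbidden — Δl = +3 (E1 requires Δl = ±1)
(d) forbidden — Δl = +0 (E1 requires Δl = ±1)
(e) allowed
(f) allowed
(g) forbidden — Δl = +2 (E1 requires Δl = ±1)
Total allowed: 3 of 7.

3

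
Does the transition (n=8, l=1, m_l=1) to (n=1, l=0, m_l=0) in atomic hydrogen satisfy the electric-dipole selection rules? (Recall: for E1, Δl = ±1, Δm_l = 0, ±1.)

allowed

l: 1 → 0 (Δl = -1). Δl = ±1 ok.
Δm_l = 0 − (1) = -1. E1 requires Δm_l = 0, ±1: ok.
All E1 selection rules are satisfied.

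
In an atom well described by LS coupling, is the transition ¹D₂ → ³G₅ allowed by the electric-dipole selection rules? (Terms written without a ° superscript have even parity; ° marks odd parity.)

Initial level: S=0, L=2, J=2, parity even. Final level: S=1, L=4, J=5, parity even.
Parity must change: even → even — fails.
ΔS = 0: S: 0 → 1 — fails.
ΔL = 0, ±1 (not L=0↔0): L: 2 → 4, ΔL = +2 — fails.
ΔJ = 0, ±1 (not J=0↔0): J: 2 → 5, ΔJ = +3 — fails.
Rule(s) violated: parity, ΔS, ΔL, ΔJ.

forbidden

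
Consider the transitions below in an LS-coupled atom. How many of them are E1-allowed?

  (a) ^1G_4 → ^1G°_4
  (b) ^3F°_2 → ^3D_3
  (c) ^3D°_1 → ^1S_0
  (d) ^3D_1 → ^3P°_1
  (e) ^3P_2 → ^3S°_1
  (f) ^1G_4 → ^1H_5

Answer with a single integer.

4

(a) allowed
(b) allowed
(c) forbidden (ΔS, ΔL fail)
(d) allowed
(e) allowed
(f) forbidden (parity fails)
Total allowed: 4 of 6.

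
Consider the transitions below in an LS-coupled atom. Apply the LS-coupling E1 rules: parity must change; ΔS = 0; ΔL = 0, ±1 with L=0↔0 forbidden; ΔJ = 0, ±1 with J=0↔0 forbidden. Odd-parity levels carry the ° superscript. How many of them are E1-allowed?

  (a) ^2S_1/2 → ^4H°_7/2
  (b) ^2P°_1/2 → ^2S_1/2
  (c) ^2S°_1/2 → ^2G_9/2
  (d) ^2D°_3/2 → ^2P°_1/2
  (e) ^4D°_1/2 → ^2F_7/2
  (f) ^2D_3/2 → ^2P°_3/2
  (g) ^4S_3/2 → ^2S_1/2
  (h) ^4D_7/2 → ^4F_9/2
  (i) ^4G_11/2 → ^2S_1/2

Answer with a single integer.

(a) forbidden (ΔS, ΔL, ΔJ fail)
(b) allowed
(c) forbidden (ΔL, ΔJ fail)
(d) forbidden (parity fails)
(e) forbidden (ΔS, ΔJ fail)
(f) allowed
(g) forbidden (parity, ΔS, ΔL fail)
(h) forbidden (parity fails)
(i) forbidden (parity, ΔS, ΔL, ΔJ fail)
Total allowed: 2 of 9.

2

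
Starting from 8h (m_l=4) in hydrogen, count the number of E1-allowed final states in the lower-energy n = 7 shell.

5

E1 requires Δl = ±1, so l_f ∈ {4, 6}; with 0 ≤ l_f ≤ n_f−1 = 6, the allowed l_f values are {4, 6}.
For l_f = 4: m_f ∈ {m_i−1, m_i, m_i+1} ∩ [−4, 4] = {3, 4} → 2 states.
For l_f = 6: m_f ∈ {m_i−1, m_i, m_i+1} ∩ [−6, 6] = {3, 4, 5} → 3 states.
Total: 5.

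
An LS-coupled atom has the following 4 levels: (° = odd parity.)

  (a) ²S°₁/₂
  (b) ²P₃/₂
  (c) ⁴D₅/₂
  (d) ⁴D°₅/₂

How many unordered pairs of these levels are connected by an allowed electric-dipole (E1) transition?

(a)–(b): allowed.
(a)–(c): forbidden (ΔS, ΔL, ΔJ).
(a)–(d): forbidden (parity, ΔS, ΔL, ΔJ).
(b)–(c): forbidden (parity, ΔS).
(b)–(d): forbidden (ΔS).
(c)–(d): allowed.
Allowed pairs: 2 of 6.

2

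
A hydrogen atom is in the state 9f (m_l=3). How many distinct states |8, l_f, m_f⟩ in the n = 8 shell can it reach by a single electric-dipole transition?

4

E1 requires Δl = ±1, so l_f ∈ {2, 4}; with 0 ≤ l_f ≤ n_f−1 = 7, the allowed l_f values are {2, 4}.
For l_f = 2: m_f ∈ {m_i−1, m_i, m_i+1} ∩ [−2, 2] = {2} → 1 state.
For l_f = 4: m_f ∈ {m_i−1, m_i, m_i+1} ∩ [−4, 4] = {2, 3, 4} → 3 states.
Total: 4.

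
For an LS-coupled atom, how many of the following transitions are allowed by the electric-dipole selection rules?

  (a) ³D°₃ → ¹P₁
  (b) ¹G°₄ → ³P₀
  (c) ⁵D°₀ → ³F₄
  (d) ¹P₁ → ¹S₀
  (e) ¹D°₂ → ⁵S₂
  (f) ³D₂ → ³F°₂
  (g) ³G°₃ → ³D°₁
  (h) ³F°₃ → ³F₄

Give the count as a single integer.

2

(a) forbidden (ΔS, ΔJ fail)
(b) forbidden (ΔS, ΔL, ΔJ fail)
(c) forbidden (ΔS, ΔJ fail)
(d) forbidden (parity fails)
(e) forbidden (ΔS, ΔL fail)
(f) allowed
(g) forbidden (parity, ΔL, ΔJ fail)
(h) allowed
Total allowed: 2 of 8.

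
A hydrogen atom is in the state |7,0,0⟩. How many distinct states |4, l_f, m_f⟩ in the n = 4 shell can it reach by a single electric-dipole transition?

3

E1 requires Δl = ±1, so l_f ∈ {-1, 1}; with 0 ≤ l_f ≤ n_f−1 = 3, the allowed l_f values are {1}.
For l_f = 1: m_f ∈ {m_i−1, m_i, m_i+1} ∩ [−1, 1] = {-1, 0, 1} → 3 states.
Total: 3.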